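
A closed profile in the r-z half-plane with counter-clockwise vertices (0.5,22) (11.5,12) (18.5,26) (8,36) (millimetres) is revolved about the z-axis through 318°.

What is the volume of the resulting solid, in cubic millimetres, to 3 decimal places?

Profile (r,z), 4 vertices: (0.5,22) (11.5,12) (18.5,26) (8,36)
edge 0: (0.5,22)→(11.5,12)  cross = 0.5·12 − 11.5·22 = -247.0000; (r_i+r_j)·cross = 12·-247.0000 = -2964.0000
edge 1: (11.5,12)→(18.5,26)  cross = 11.5·26 − 18.5·12 = 77.0000; (r_i+r_j)·cross = 30·77.0000 = 2310.0000
edge 2: (18.5,26)→(8,36)  cross = 18.5·36 − 8·26 = 458.0000; (r_i+r_j)·cross = 26.5·458.0000 = 12137.0000
edge 3: (8,36)→(0.5,22)  cross = 8·22 − 0.5·36 = 158.0000; (r_i+r_j)·cross = 8.5·158.0000 = 1343.0000
Σcross = 446.0000 → A = |Σcross|/2 = 223.0000 mm²
Σ(r_i+r_j)·cross = 12826.0000 → first moment M = |Σ|/6 = 2137.6667
R_c = M/A = 2137.6667/223.0000 = 9.5859 mm
θ = 318° = 5.550147 rad
V = θ·R_c·A = 5.550147·9.5859·223.0000 = 11864.364 mm³

Volume = 11864.364 mm³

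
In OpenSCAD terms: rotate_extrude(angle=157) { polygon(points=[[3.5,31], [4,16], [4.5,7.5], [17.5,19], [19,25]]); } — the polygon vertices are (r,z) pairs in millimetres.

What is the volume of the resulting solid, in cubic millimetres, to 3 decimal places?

Profile (r,z), 5 vertices: (3.5,31) (4,16) (4.5,7.5) (17.5,19) (19,25)
edge 0: (3.5,31)→(4,16)  cross = 3.5·16 − 4·31 = -68.0000; (r_i+r_j)·cross = 7.5·-68.0000 = -510.0000
edge 1: (4,16)→(4.5,7.5)  cross = 4·7.5 − 4.5·16 = -42.0000; (r_i+r_j)·cross = 8.5·-42.0000 = -357.0000
edge 2: (4.5,7.5)→(17.5,19)  cross = 4.5·19 − 17.5·7.5 = -45.7500; (r_i+r_j)·cross = 22·-45.7500 = -1006.5000
edge 3: (17.5,19)→(19,25)  cross = 17.5·25 − 19·19 = 76.5000; (r_i+r_j)·cross = 36.5·76.5000 = 2792.2500
edge 4: (19,25)→(3.5,31)  cross = 19·31 − 3.5·25 = 501.5000; (r_i+r_j)·cross = 22.5·501.5000 = 11283.7500
Σcross = 422.2500 → A = |Σcross|/2 = 211.1250 mm²
Σ(r_i+r_j)·cross = 12202.5000 → first moment M = |Σ|/6 = 2033.7500
R_c = M/A = 2033.7500/211.1250 = 9.6329 mm
θ = 157° = 2.740167 rad
V = θ·R_c·A = 2.740167·9.6329·211.1250 = 5572.814 mm³

Volume = 5572.814 mm³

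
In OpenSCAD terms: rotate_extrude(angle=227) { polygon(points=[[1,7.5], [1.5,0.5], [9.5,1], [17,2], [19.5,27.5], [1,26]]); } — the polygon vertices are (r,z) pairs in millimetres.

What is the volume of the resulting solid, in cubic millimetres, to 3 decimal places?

Volume = 16787.467 mm³

Profile (r,z), 6 vertices: (1,7.5) (1.5,0.5) (9.5,1) (17,2) (19.5,27.5) (1,26)
edge 0: (1,7.5)→(1.5,0.5)  cross = 1·0.5 − 1.5·7.5 = -10.7500; (r_i+r_j)·cross = 2.5·-10.7500 = -26.8750
edge 1: (1.5,0.5)→(9.5,1)  cross = 1.5·1 − 9.5·0.5 = -3.2500; (r_i+r_j)·cross = 11·-3.2500 = -35.7500
edge 2: (9.5,1)→(17,2)  cross = 9.5·2 − 17·1 = 2.0000; (r_i+r_j)·cross = 26.5·2.0000 = 53.0000
edge 3: (17,2)→(19.5,27.5)  cross = 17·27.5 − 19.5·2 = 428.5000; (r_i+r_j)·cross = 36.5·428.5000 = 15640.2500
edge 4: (19.5,27.5)→(1,26)  cross = 19.5·26 − 1·27.5 = 479.5000; (r_i+r_j)·cross = 20.5·479.5000 = 9829.7500
edge 5: (1,26)→(1,7.5)  cross = 1·7.5 − 1·26 = -18.5000; (r_i+r_j)·cross = 2·-18.5000 = -37.0000
Σcross = 877.5000 → A = |Σcross|/2 = 438.7500 mm²
Σ(r_i+r_j)·cross = 25423.3750 → first moment M = |Σ|/6 = 4237.2292
R_c = M/A = 4237.2292/438.7500 = 9.6575 mm
θ = 227° = 3.961897 rad
V = θ·R_c·A = 3.961897·9.6575·438.7500 = 16787.467 mm³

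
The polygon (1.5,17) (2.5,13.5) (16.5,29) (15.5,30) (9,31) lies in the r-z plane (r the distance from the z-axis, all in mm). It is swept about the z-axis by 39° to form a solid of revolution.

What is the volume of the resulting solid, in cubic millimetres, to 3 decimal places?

Volume = 543.153 mm³

Profile (r,z), 5 vertices: (1.5,17) (2.5,13.5) (16.5,29) (15.5,30) (9,31)
edge 0: (1.5,17)→(2.5,13.5)  cross = 1.5·13.5 − 2.5·17 = -22.2500; (r_i+r_j)·cross = 4·-22.2500 = -89.0000
edge 1: (2.5,13.5)→(16.5,29)  cross = 2.5·29 − 16.5·13.5 = -150.2500; (r_i+r_j)·cross = 19·-150.2500 = -2854.7500
edge 2: (16.5,29)→(15.5,30)  cross = 16.5·30 − 15.5·29 = 45.5000; (r_i+r_j)·cross = 32·45.5000 = 1456.0000
edge 3: (15.5,30)→(9,31)  cross = 15.5·31 − 9·30 = 210.5000; (r_i+r_j)·cross = 24.5·210.5000 = 5157.2500
edge 4: (9,31)→(1.5,17)  cross = 9·17 − 1.5·31 = 106.5000; (r_i+r_j)·cross = 10.5·106.5000 = 1118.2500
Σcross = 190.0000 → A = |Σcross|/2 = 95.0000 mm²
Σ(r_i+r_j)·cross = 4787.7500 → first moment M = |Σ|/6 = 797.9583
R_c = M/A = 797.9583/95.0000 = 8.3996 mm
θ = 39° = 0.680678 rad
V = θ·R_c·A = 0.680678·8.3996·95.0000 = 543.153 mm³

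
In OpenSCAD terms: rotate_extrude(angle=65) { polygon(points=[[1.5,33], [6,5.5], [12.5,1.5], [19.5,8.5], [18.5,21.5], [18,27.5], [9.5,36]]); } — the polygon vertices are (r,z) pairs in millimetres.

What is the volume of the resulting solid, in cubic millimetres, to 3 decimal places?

Profile (r,z), 7 vertices: (1.5,33) (6,5.5) (12.5,1.5) (19.5,8.5) (18.5,21.5) (18,27.5) (9.5,36)
edge 0: (1.5,33)→(6,5.5)  cross = 1.5·5.5 − 6·33 = -189.7500; (r_i+r_j)·cross = 7.5·-189.7500 = -1423.1250
edge 1: (6,5.5)→(12.5,1.5)  cross = 6·1.5 − 12.5·5.5 = -59.7500; (r_i+r_j)·cross = 18.5·-59.7500 = -1105.3750
edge 2: (12.5,1.5)→(19.5,8.5)  cross = 12.5·8.5 − 19.5·1.5 = 77.0000; (r_i+r_j)·cross = 32·77.0000 = 2464.0000
edge 3: (19.5,8.5)→(18.5,21.5)  cross = 19.5·21.5 − 18.5·8.5 = 262.0000; (r_i+r_j)·cross = 38·262.0000 = 9956.0000
edge 4: (18.5,21.5)→(18,27.5)  cross = 18.5·27.5 − 18·21.5 = 121.7500; (r_i+r_j)·cross = 36.5·121.7500 = 4443.8750
edge 5: (18,27.5)→(9.5,36)  cross = 18·36 − 9.5·27.5 = 386.7500; (r_i+r_j)·cross = 27.5·386.7500 = 10635.6250
edge 6: (9.5,36)→(1.5,33)  cross = 9.5·33 − 1.5·36 = 259.5000; (r_i+r_j)·cross = 11·259.5000 = 2854.5000
Σcross = 857.5000 → A = |Σcross|/2 = 428.7500 mm²
Σ(r_i+r_j)·cross = 27825.5000 → first moment M = |Σ|/6 = 4637.5833
R_c = M/A = 4637.5833/428.7500 = 10.8165 mm
θ = 65° = 1.134464 rad
V = θ·R_c·A = 1.134464·10.8165·428.7500 = 5261.171 mm³

Volume = 5261.171 mm³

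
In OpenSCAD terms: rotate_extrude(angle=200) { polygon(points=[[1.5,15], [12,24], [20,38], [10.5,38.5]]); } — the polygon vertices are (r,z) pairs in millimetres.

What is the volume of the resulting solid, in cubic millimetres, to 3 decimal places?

Volume = 5701.700 mm³

Profile (r,z), 4 vertices: (1.5,15) (12,24) (20,38) (10.5,38.5)
edge 0: (1.5,15)→(12,24)  cross = 1.5·24 − 12·15 = -144.0000; (r_i+r_j)·cross = 13.5·-144.0000 = -1944.0000
edge 1: (12,24)→(20,38)  cross = 12·38 − 20·24 = -24.0000; (r_i+r_j)·cross = 32·-24.0000 = -768.0000
edge 2: (20,38)→(10.5,38.5)  cross = 20·38.5 − 10.5·38 = 371.0000; (r_i+r_j)·cross = 30.5·371.0000 = 11315.5000
edge 3: (10.5,38.5)→(1.5,15)  cross = 10.5·15 − 1.5·38.5 = 99.7500; (r_i+r_j)·cross = 12·99.7500 = 1197.0000
Σcross = 302.7500 → A = |Σcross|/2 = 151.3750 mm²
Σ(r_i+r_j)·cross = 9800.5000 → first moment M = |Σ|/6 = 1633.4167
R_c = M/A = 1633.4167/151.3750 = 10.7905 mm
θ = 200° = 3.490659 rad
V = θ·R_c·A = 3.490659·10.7905·151.3750 = 5701.700 mm³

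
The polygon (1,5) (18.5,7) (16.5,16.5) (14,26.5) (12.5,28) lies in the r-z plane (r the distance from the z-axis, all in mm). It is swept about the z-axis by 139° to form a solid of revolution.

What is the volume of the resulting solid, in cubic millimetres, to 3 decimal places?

Volume = 5393.925 mm³

Profile (r,z), 5 vertices: (1,5) (18.5,7) (16.5,16.5) (14,26.5) (12.5,28)
edge 0: (1,5)→(18.5,7)  cross = 1·7 − 18.5·5 = -85.5000; (r_i+r_j)·cross = 19.5·-85.5000 = -1667.2500
edge 1: (18.5,7)→(16.5,16.5)  cross = 18.5·16.5 − 16.5·7 = 189.7500; (r_i+r_j)·cross = 35·189.7500 = 6641.2500
edge 2: (16.5,16.5)→(14,26.5)  cross = 16.5·26.5 − 14·16.5 = 206.2500; (r_i+r_j)·cross = 30.5·206.2500 = 6290.6250
edge 3: (14,26.5)→(12.5,28)  cross = 14·28 − 12.5·26.5 = 60.7500; (r_i+r_j)·cross = 26.5·60.7500 = 1609.8750
edge 4: (12.5,28)→(1,5)  cross = 12.5·5 − 1·28 = 34.5000; (r_i+r_j)·cross = 13.5·34.5000 = 465.7500
Σcross = 405.7500 → A = |Σcross|/2 = 202.8750 mm²
Σ(r_i+r_j)·cross = 13340.2500 → first moment M = |Σ|/6 = 2223.3750
R_c = M/A = 2223.3750/202.8750 = 10.9593 mm
θ = 139° = 2.426008 rad
V = θ·R_c·A = 2.426008·10.9593·202.8750 = 5393.925 mm³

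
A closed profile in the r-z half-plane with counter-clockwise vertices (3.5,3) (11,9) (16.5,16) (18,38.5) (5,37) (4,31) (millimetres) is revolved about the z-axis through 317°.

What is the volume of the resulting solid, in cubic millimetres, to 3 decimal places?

Volume = 21157.367 mm³

Profile (r,z), 6 vertices: (3.5,3) (11,9) (16.5,16) (18,38.5) (5,37) (4,31)
edge 0: (3.5,3)→(11,9)  cross = 3.5·9 − 11·3 = -1.5000; (r_i+r_j)·cross = 14.5·-1.5000 = -21.7500
edge 1: (11,9)→(16.5,16)  cross = 11·16 − 16.5·9 = 27.5000; (r_i+r_j)·cross = 27.5·27.5000 = 756.2500
edge 2: (16.5,16)→(18,38.5)  cross = 16.5·38.5 − 18·16 = 347.2500; (r_i+r_j)·cross = 34.5·347.2500 = 11980.1250
edge 3: (18,38.5)→(5,37)  cross = 18·37 − 5·38.5 = 473.5000; (r_i+r_j)·cross = 23·473.5000 = 10890.5000
edge 4: (5,37)→(4,31)  cross = 5·31 − 4·37 = 7.0000; (r_i+r_j)·cross = 9·7.0000 = 63.0000
edge 5: (4,31)→(3.5,3)  cross = 4·3 − 3.5·31 = -96.5000; (r_i+r_j)·cross = 7.5·-96.5000 = -723.7500
Σcross = 757.2500 → A = |Σcross|/2 = 378.6250 mm²
Σ(r_i+r_j)·cross = 22944.3750 → first moment M = |Σ|/6 = 3824.0625
R_c = M/A = 3824.0625/378.6250 = 10.0999 mm
θ = 317° = 5.532694 rad
V = θ·R_c·A = 5.532694·10.0999·378.6250 = 21157.367 mm³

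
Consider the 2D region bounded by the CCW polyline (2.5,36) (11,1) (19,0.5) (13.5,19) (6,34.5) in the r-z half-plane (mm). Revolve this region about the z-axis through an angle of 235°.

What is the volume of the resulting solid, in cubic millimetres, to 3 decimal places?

Volume = 9404.708 mm³

Profile (r,z), 5 vertices: (2.5,36) (11,1) (19,0.5) (13.5,19) (6,34.5)
edge 0: (2.5,36)→(11,1)  cross = 2.5·1 − 11·36 = -393.5000; (r_i+r_j)·cross = 13.5·-393.5000 = -5312.2500
edge 1: (11,1)→(19,0.5)  cross = 11·0.5 − 19·1 = -13.5000; (r_i+r_j)·cross = 30·-13.5000 = -405.0000
edge 2: (19,0.5)→(13.5,19)  cross = 19·19 − 13.5·0.5 = 354.2500; (r_i+r_j)·cross = 32.5·354.2500 = 11513.1250
edge 3: (13.5,19)→(6,34.5)  cross = 13.5·34.5 − 6·19 = 351.7500; (r_i+r_j)·cross = 19.5·351.7500 = 6859.1250
edge 4: (6,34.5)→(2.5,36)  cross = 6·36 − 2.5·34.5 = 129.7500; (r_i+r_j)·cross = 8.5·129.7500 = 1102.8750
Σcross = 428.7500 → A = |Σcross|/2 = 214.3750 mm²
Σ(r_i+r_j)·cross = 13757.8750 → first moment M = |Σ|/6 = 2292.9792
R_c = M/A = 2292.9792/214.3750 = 10.6961 mm
θ = 235° = 4.101524 rad
V = θ·R_c·A = 4.101524·10.6961·214.3750 = 9404.708 mm³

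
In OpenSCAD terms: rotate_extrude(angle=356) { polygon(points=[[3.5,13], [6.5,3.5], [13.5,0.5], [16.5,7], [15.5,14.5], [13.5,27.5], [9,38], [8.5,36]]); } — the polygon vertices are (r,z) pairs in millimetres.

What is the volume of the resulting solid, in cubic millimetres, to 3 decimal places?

Profile (r,z), 8 vertices: (3.5,13) (6.5,3.5) (13.5,0.5) (16.5,7) (15.5,14.5) (13.5,27.5) (9,38) (8.5,36)
edge 0: (3.5,13)→(6.5,3.5)  cross = 3.5·3.5 − 6.5·13 = -72.2500; (r_i+r_j)·cross = 10·-72.2500 = -722.5000
edge 1: (6.5,3.5)→(13.5,0.5)  cross = 6.5·0.5 − 13.5·3.5 = -44.0000; (r_i+r_j)·cross = 20·-44.0000 = -880.0000
edge 2: (13.5,0.5)→(16.5,7)  cross = 13.5·7 − 16.5·0.5 = 86.2500; (r_i+r_j)·cross = 30·86.2500 = 2587.5000
edge 3: (16.5,7)→(15.5,14.5)  cross = 16.5·14.5 − 15.5·7 = 130.7500; (r_i+r_j)·cross = 32·130.7500 = 4184.0000
edge 4: (15.5,14.5)→(13.5,27.5)  cross = 15.5·27.5 − 13.5·14.5 = 230.5000; (r_i+r_j)·cross = 29·230.5000 = 6684.5000
edge 5: (13.5,27.5)→(9,38)  cross = 13.5·38 − 9·27.5 = 265.5000; (r_i+r_j)·cross = 22.5·265.5000 = 5973.7500
edge 6: (9,38)→(8.5,36)  cross = 9·36 − 8.5·38 = 1.0000; (r_i+r_j)·cross = 17.5·1.0000 = 17.5000
edge 7: (8.5,36)→(3.5,13)  cross = 8.5·13 − 3.5·36 = -15.5000; (r_i+r_j)·cross = 12·-15.5000 = -186.0000
Σcross = 582.2500 → A = |Σcross|/2 = 291.1250 mm²
Σ(r_i+r_j)·cross = 17658.7500 → first moment M = |Σ|/6 = 2943.1250
R_c = M/A = 2943.1250/291.1250 = 10.1095 mm
θ = 356° = 6.213372 rad
V = θ·R_c·A = 6.213372·10.1095·291.1250 = 18286.731 mm³

Volume = 18286.731 mm³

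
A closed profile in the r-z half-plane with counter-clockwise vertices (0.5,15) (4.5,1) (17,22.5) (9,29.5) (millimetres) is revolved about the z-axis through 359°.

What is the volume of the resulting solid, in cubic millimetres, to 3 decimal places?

Volume = 10853.031 mm³

Profile (r,z), 4 vertices: (0.5,15) (4.5,1) (17,22.5) (9,29.5)
edge 0: (0.5,15)→(4.5,1)  cross = 0.5·1 − 4.5·15 = -67.0000; (r_i+r_j)·cross = 5·-67.0000 = -335.0000
edge 1: (4.5,1)→(17,22.5)  cross = 4.5·22.5 − 17·1 = 84.2500; (r_i+r_j)·cross = 21.5·84.2500 = 1811.3750
edge 2: (17,22.5)→(9,29.5)  cross = 17·29.5 − 9·22.5 = 299.0000; (r_i+r_j)·cross = 26·299.0000 = 7774.0000
edge 3: (9,29.5)→(0.5,15)  cross = 9·15 − 0.5·29.5 = 120.2500; (r_i+r_j)·cross = 9.5·120.2500 = 1142.3750
Σcross = 436.5000 → A = |Σcross|/2 = 218.2500 mm²
Σ(r_i+r_j)·cross = 10392.7500 → first moment M = |Σ|/6 = 1732.1250
R_c = M/A = 1732.1250/218.2500 = 7.9364 mm
θ = 359° = 6.265732 rad
V = θ·R_c·A = 6.265732·7.9364·218.2500 = 10853.031 mm³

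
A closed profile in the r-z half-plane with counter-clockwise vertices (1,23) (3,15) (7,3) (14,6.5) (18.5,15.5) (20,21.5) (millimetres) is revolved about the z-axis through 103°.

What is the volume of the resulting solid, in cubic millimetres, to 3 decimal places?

Profile (r,z), 6 vertices: (1,23) (3,15) (7,3) (14,6.5) (18.5,15.5) (20,21.5)
edge 0: (1,23)→(3,15)  cross = 1·15 − 3·23 = -54.0000; (r_i+r_j)·cross = 4·-54.0000 = -216.0000
edge 1: (3,15)→(7,3)  cross = 3·3 − 7·15 = -96.0000; (r_i+r_j)·cross = 10·-96.0000 = -960.0000
edge 2: (7,3)→(14,6.5)  cross = 7·6.5 − 14·3 = 3.5000; (r_i+r_j)·cross = 21·3.5000 = 73.5000
edge 3: (14,6.5)→(18.5,15.5)  cross = 14·15.5 − 18.5·6.5 = 96.7500; (r_i+r_j)·cross = 32.5·96.7500 = 3144.3750
edge 4: (18.5,15.5)→(20,21.5)  cross = 18.5·21.5 − 20·15.5 = 87.7500; (r_i+r_j)·cross = 38.5·87.7500 = 3378.3750
edge 5: (20,21.5)→(1,23)  cross = 20·23 − 1·21.5 = 438.5000; (r_i+r_j)·cross = 21·438.5000 = 9208.5000
Σcross = 476.5000 → A = |Σcross|/2 = 238.2500 mm²
Σ(r_i+r_j)·cross = 14628.7500 → first moment M = |Σ|/6 = 2438.1250
R_c = M/A = 2438.1250/238.2500 = 10.2335 mm
θ = 103° = 1.797689 rad
V = θ·R_c·A = 1.797689·10.2335·238.2500 = 4382.991 mm³

Volume = 4382.991 mm³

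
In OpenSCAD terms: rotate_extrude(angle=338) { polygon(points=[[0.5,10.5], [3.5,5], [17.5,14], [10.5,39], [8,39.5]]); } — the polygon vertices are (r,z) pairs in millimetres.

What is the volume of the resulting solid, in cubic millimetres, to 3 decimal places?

Volume = 16218.411 mm³

Profile (r,z), 5 vertices: (0.5,10.5) (3.5,5) (17.5,14) (10.5,39) (8,39.5)
edge 0: (0.5,10.5)→(3.5,5)  cross = 0.5·5 − 3.5·10.5 = -34.2500; (r_i+r_j)·cross = 4·-34.2500 = -137.0000
edge 1: (3.5,5)→(17.5,14)  cross = 3.5·14 − 17.5·5 = -38.5000; (r_i+r_j)·cross = 21·-38.5000 = -808.5000
edge 2: (17.5,14)→(10.5,39)  cross = 17.5·39 − 10.5·14 = 535.5000; (r_i+r_j)·cross = 28·535.5000 = 14994.0000
edge 3: (10.5,39)→(8,39.5)  cross = 10.5·39.5 − 8·39 = 102.7500; (r_i+r_j)·cross = 18.5·102.7500 = 1900.8750
edge 4: (8,39.5)→(0.5,10.5)  cross = 8·10.5 − 0.5·39.5 = 64.2500; (r_i+r_j)·cross = 8.5·64.2500 = 546.1250
Σcross = 629.7500 → A = |Σcross|/2 = 314.8750 mm²
Σ(r_i+r_j)·cross = 16495.5000 → first moment M = |Σ|/6 = 2749.2500
R_c = M/A = 2749.2500/314.8750 = 8.7312 mm
θ = 338° = 5.899213 rad
V = θ·R_c·A = 5.899213·8.7312·314.8750 = 16218.411 mm³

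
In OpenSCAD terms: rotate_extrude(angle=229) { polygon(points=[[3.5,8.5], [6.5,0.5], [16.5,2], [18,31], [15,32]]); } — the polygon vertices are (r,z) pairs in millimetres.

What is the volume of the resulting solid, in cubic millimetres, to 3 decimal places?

Volume = 13275.218 mm³

Profile (r,z), 5 vertices: (3.5,8.5) (6.5,0.5) (16.5,2) (18,31) (15,32)
edge 0: (3.5,8.5)→(6.5,0.5)  cross = 3.5·0.5 − 6.5·8.5 = -53.5000; (r_i+r_j)·cross = 10·-53.5000 = -535.0000
edge 1: (6.5,0.5)→(16.5,2)  cross = 6.5·2 − 16.5·0.5 = 4.7500; (r_i+r_j)·cross = 23·4.7500 = 109.2500
edge 2: (16.5,2)→(18,31)  cross = 16.5·31 − 18·2 = 475.5000; (r_i+r_j)·cross = 34.5·475.5000 = 16404.7500
edge 3: (18,31)→(15,32)  cross = 18·32 − 15·31 = 111.0000; (r_i+r_j)·cross = 33·111.0000 = 3663.0000
edge 4: (15,32)→(3.5,8.5)  cross = 15·8.5 − 3.5·32 = 15.5000; (r_i+r_j)·cross = 18.5·15.5000 = 286.7500
Σcross = 553.2500 → A = |Σcross|/2 = 276.6250 mm²
Σ(r_i+r_j)·cross = 19928.7500 → first moment M = |Σ|/6 = 3321.4583
R_c = M/A = 3321.4583/276.6250 = 12.0071 mm
θ = 229° = 3.996804 rad
V = θ·R_c·A = 3.996804·12.0071·276.6250 = 13275.218 mm³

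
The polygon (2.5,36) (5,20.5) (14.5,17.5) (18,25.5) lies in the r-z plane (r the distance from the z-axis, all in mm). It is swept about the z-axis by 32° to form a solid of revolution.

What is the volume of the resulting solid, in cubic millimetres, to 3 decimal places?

Volume = 809.903 mm³

Profile (r,z), 4 vertices: (2.5,36) (5,20.5) (14.5,17.5) (18,25.5)
edge 0: (2.5,36)→(5,20.5)  cross = 2.5·20.5 − 5·36 = -128.7500; (r_i+r_j)·cross = 7.5·-128.7500 = -965.6250
edge 1: (5,20.5)→(14.5,17.5)  cross = 5·17.5 − 14.5·20.5 = -209.7500; (r_i+r_j)·cross = 19.5·-209.7500 = -4090.1250
edge 2: (14.5,17.5)→(18,25.5)  cross = 14.5·25.5 − 18·17.5 = 54.7500; (r_i+r_j)·cross = 32.5·54.7500 = 1779.3750
edge 3: (18,25.5)→(2.5,36)  cross = 18·36 − 2.5·25.5 = 584.2500; (r_i+r_j)·cross = 20.5·584.2500 = 11977.1250
Σcross = 300.5000 → A = |Σcross|/2 = 150.2500 mm²
Σ(r_i+r_j)·cross = 8700.7500 → first moment M = |Σ|/6 = 1450.1250
R_c = M/A = 1450.1250/150.2500 = 9.6514 mm
θ = 32° = 0.558505 rad
V = θ·R_c·A = 0.558505·9.6514·150.2500 = 809.903 mm³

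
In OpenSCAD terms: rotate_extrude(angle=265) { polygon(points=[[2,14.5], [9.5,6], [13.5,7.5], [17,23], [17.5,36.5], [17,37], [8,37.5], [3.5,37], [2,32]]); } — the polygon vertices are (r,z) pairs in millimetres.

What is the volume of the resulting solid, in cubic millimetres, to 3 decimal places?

Volume = 17625.378 mm³

Profile (r,z), 9 vertices: (2,14.5) (9.5,6) (13.5,7.5) (17,23) (17.5,36.5) (17,37) (8,37.5) (3.5,37) (2,32)
edge 0: (2,14.5)→(9.5,6)  cross = 2·6 − 9.5·14.5 = -125.7500; (r_i+r_j)·cross = 11.5·-125.7500 = -1446.1250
edge 1: (9.5,6)→(13.5,7.5)  cross = 9.5·7.5 − 13.5·6 = -9.7500; (r_i+r_j)·cross = 23·-9.7500 = -224.2500
edge 2: (13.5,7.5)→(17,23)  cross = 13.5·23 − 17·7.5 = 183.0000; (r_i+r_j)·cross = 30.5·183.0000 = 5581.5000
edge 3: (17,23)→(17.5,36.5)  cross = 17·36.5 − 17.5·23 = 218.0000; (r_i+r_j)·cross = 34.5·218.0000 = 7521.0000
edge 4: (17.5,36.5)→(17,37)  cross = 17.5·37 − 17·36.5 = 27.0000; (r_i+r_j)·cross = 34.5·27.0000 = 931.5000
edge 5: (17,37)→(8,37.5)  cross = 17·37.5 − 8·37 = 341.5000; (r_i+r_j)·cross = 25·341.5000 = 8537.5000
edge 6: (8,37.5)→(3.5,37)  cross = 8·37 − 3.5·37.5 = 164.7500; (r_i+r_j)·cross = 11.5·164.7500 = 1894.6250
edge 7: (3.5,37)→(2,32)  cross = 3.5·32 − 2·37 = 38.0000; (r_i+r_j)·cross = 5.5·38.0000 = 209.0000
edge 8: (2,32)→(2,14.5)  cross = 2·14.5 − 2·32 = -35.0000; (r_i+r_j)·cross = 4·-35.0000 = -140.0000
Σcross = 801.7500 → A = |Σcross|/2 = 400.8750 mm²
Σ(r_i+r_j)·cross = 22864.7500 → first moment M = |Σ|/6 = 3810.7917
R_c = M/A = 3810.7917/400.8750 = 9.5062 mm
θ = 265° = 4.625123 rad
V = θ·R_c·A = 4.625123·9.5062·400.8750 = 17625.378 mm³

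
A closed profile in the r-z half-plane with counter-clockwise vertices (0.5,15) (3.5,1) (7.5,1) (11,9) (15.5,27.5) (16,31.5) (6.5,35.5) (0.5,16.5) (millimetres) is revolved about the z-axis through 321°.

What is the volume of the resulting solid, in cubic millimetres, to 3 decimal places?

Volume = 14409.181 mm³

Profile (r,z), 8 vertices: (0.5,15) (3.5,1) (7.5,1) (11,9) (15.5,27.5) (16,31.5) (6.5,35.5) (0.5,16.5)
edge 0: (0.5,15)→(3.5,1)  cross = 0.5·1 − 3.5·15 = -52.0000; (r_i+r_j)·cross = 4·-52.0000 = -208.0000
edge 1: (3.5,1)→(7.5,1)  cross = 3.5·1 − 7.5·1 = -4.0000; (r_i+r_j)·cross = 11·-4.0000 = -44.0000
edge 2: (7.5,1)→(11,9)  cross = 7.5·9 − 11·1 = 56.5000; (r_i+r_j)·cross = 18.5·56.5000 = 1045.2500
edge 3: (11,9)→(15.5,27.5)  cross = 11·27.5 − 15.5·9 = 163.0000; (r_i+r_j)·cross = 26.5·163.0000 = 4319.5000
edge 4: (15.5,27.5)→(16,31.5)  cross = 15.5·31.5 − 16·27.5 = 48.2500; (r_i+r_j)·cross = 31.5·48.2500 = 1519.8750
edge 5: (16,31.5)→(6.5,35.5)  cross = 16·35.5 − 6.5·31.5 = 363.2500; (r_i+r_j)·cross = 22.5·363.2500 = 8173.1250
edge 6: (6.5,35.5)→(0.5,16.5)  cross = 6.5·16.5 − 0.5·35.5 = 89.5000; (r_i+r_j)·cross = 7·89.5000 = 626.5000
edge 7: (0.5,16.5)→(0.5,15)  cross = 0.5·15 − 0.5·16.5 = -0.7500; (r_i+r_j)·cross = 1·-0.7500 = -0.7500
Σcross = 663.7500 → A = |Σcross|/2 = 331.8750 mm²
Σ(r_i+r_j)·cross = 15431.5000 → first moment M = |Σ|/6 = 2571.9167
R_c = M/A = 2571.9167/331.8750 = 7.7497 mm
θ = 321° = 5.602507 rad
V = θ·R_c·A = 5.602507·7.7497·331.8750 = 14409.181 mm³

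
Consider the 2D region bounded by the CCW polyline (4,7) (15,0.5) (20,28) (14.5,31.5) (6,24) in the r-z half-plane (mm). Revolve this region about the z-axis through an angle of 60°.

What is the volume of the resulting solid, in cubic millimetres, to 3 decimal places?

Profile (r,z), 5 vertices: (4,7) (15,0.5) (20,28) (14.5,31.5) (6,24)
edge 0: (4,7)→(15,0.5)  cross = 4·0.5 − 15·7 = -103.0000; (r_i+r_j)·cross = 19·-103.0000 = -1957.0000
edge 1: (15,0.5)→(20,28)  cross = 15·28 − 20·0.5 = 410.0000; (r_i+r_j)·cross = 35·410.0000 = 14350.0000
edge 2: (20,28)→(14.5,31.5)  cross = 20·31.5 − 14.5·28 = 224.0000; (r_i+r_j)·cross = 34.5·224.0000 = 7728.0000
edge 3: (14.5,31.5)→(6,24)  cross = 14.5·24 − 6·31.5 = 159.0000; (r_i+r_j)·cross = 20.5·159.0000 = 3259.5000
edge 4: (6,24)→(4,7)  cross = 6·7 − 4·24 = -54.0000; (r_i+r_j)·cross = 10·-54.0000 = -540.0000
Σcross = 636.0000 → A = |Σcross|/2 = 318.0000 mm²
Σ(r_i+r_j)·cross = 22840.5000 → first moment M = |Σ|/6 = 3806.7500
R_c = M/A = 3806.7500/318.0000 = 11.9709 mm
θ = 60° = 1.047198 rad
V = θ·R_c·A = 1.047198·11.9709·318.0000 = 3986.419 mm³

Volume = 3986.419 mm³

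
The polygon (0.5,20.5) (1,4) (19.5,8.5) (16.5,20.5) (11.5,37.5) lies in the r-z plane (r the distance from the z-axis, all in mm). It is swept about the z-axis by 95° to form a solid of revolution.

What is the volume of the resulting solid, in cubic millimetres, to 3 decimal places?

Volume = 5863.325 mm³

Profile (r,z), 5 vertices: (0.5,20.5) (1,4) (19.5,8.5) (16.5,20.5) (11.5,37.5)
edge 0: (0.5,20.5)→(1,4)  cross = 0.5·4 − 1·20.5 = -18.5000; (r_i+r_j)·cross = 1.5·-18.5000 = -27.7500
edge 1: (1,4)→(19.5,8.5)  cross = 1·8.5 − 19.5·4 = -69.5000; (r_i+r_j)·cross = 20.5·-69.5000 = -1424.7500
edge 2: (19.5,8.5)→(16.5,20.5)  cross = 19.5·20.5 − 16.5·8.5 = 259.5000; (r_i+r_j)·cross = 36·259.5000 = 9342.0000
edge 3: (16.5,20.5)→(11.5,37.5)  cross = 16.5·37.5 − 11.5·20.5 = 383.0000; (r_i+r_j)·cross = 28·383.0000 = 10724.0000
edge 4: (11.5,37.5)→(0.5,20.5)  cross = 11.5·20.5 − 0.5·37.5 = 217.0000; (r_i+r_j)·cross = 12·217.0000 = 2604.0000
Σcross = 771.5000 → A = |Σcross|/2 = 385.7500 mm²
Σ(r_i+r_j)·cross = 21217.5000 → first moment M = |Σ|/6 = 3536.2500
R_c = M/A = 3536.2500/385.7500 = 9.1672 mm
θ = 95° = 1.658063 rad
V = θ·R_c·A = 1.658063·9.1672·385.7500 = 5863.325 mm³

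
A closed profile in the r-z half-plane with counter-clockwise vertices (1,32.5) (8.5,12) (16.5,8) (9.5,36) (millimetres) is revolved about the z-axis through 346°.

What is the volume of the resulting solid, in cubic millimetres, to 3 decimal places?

Volume = 10639.931 mm³

Profile (r,z), 4 vertices: (1,32.5) (8.5,12) (16.5,8) (9.5,36)
edge 0: (1,32.5)→(8.5,12)  cross = 1·12 − 8.5·32.5 = -264.2500; (r_i+r_j)·cross = 9.5·-264.2500 = -2510.3750
edge 1: (8.5,12)→(16.5,8)  cross = 8.5·8 − 16.5·12 = -130.0000; (r_i+r_j)·cross = 25·-130.0000 = -3250.0000
edge 2: (16.5,8)→(9.5,36)  cross = 16.5·36 − 9.5·8 = 518.0000; (r_i+r_j)·cross = 26·518.0000 = 13468.0000
edge 3: (9.5,36)→(1,32.5)  cross = 9.5·32.5 − 1·36 = 272.7500; (r_i+r_j)·cross = 10.5·272.7500 = 2863.8750
Σcross = 396.5000 → A = |Σcross|/2 = 198.2500 mm²
Σ(r_i+r_j)·cross = 10571.5000 → first moment M = |Σ|/6 = 1761.9167
R_c = M/A = 1761.9167/198.2500 = 8.8873 mm
θ = 346° = 6.038839 rad
V = θ·R_c·A = 6.038839·8.8873·198.2500 = 10639.931 mm³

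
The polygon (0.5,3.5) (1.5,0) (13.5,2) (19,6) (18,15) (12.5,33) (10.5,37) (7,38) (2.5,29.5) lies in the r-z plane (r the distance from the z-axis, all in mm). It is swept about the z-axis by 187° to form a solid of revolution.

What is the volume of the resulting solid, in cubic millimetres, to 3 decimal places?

Volume = 14435.908 mm³

Profile (r,z), 9 vertices: (0.5,3.5) (1.5,0) (13.5,2) (19,6) (18,15) (12.5,33) (10.5,37) (7,38) (2.5,29.5)
edge 0: (0.5,3.5)→(1.5,0)  cross = 0.5·0 − 1.5·3.5 = -5.2500; (r_i+r_j)·cross = 2·-5.2500 = -10.5000
edge 1: (1.5,0)→(13.5,2)  cross = 1.5·2 − 13.5·0 = 3.0000; (r_i+r_j)·cross = 15·3.0000 = 45.0000
edge 2: (13.5,2)→(19,6)  cross = 13.5·6 − 19·2 = 43.0000; (r_i+r_j)·cross = 32.5·43.0000 = 1397.5000
edge 3: (19,6)→(18,15)  cross = 19·15 − 18·6 = 177.0000; (r_i+r_j)·cross = 37·177.0000 = 6549.0000
edge 4: (18,15)→(12.5,33)  cross = 18·33 − 12.5·15 = 406.5000; (r_i+r_j)·cross = 30.5·406.5000 = 12398.2500
edge 5: (12.5,33)→(10.5,37)  cross = 12.5·37 − 10.5·33 = 116.0000; (r_i+r_j)·cross = 23·116.0000 = 2668.0000
edge 6: (10.5,37)→(7,38)  cross = 10.5·38 − 7·37 = 140.0000; (r_i+r_j)·cross = 17.5·140.0000 = 2450.0000
edge 7: (7,38)→(2.5,29.5)  cross = 7·29.5 − 2.5·38 = 111.5000; (r_i+r_j)·cross = 9.5·111.5000 = 1059.2500
edge 8: (2.5,29.5)→(0.5,3.5)  cross = 2.5·3.5 − 0.5·29.5 = -6.0000; (r_i+r_j)·cross = 3·-6.0000 = -18.0000
Σcross = 985.7500 → A = |Σcross|/2 = 492.8750 mm²
Σ(r_i+r_j)·cross = 26538.5000 → first moment M = |Σ|/6 = 4423.0833
R_c = M/A = 4423.0833/492.8750 = 8.9740 mm
θ = 187° = 3.263766 rad
V = θ·R_c·A = 3.263766·8.9740·492.8750 = 14435.908 mm³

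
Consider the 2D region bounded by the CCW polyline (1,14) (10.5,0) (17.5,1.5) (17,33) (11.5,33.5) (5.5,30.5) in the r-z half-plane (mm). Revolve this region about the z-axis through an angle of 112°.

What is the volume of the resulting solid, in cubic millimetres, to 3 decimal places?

Volume = 8582.168 mm³

Profile (r,z), 6 vertices: (1,14) (10.5,0) (17.5,1.5) (17,33) (11.5,33.5) (5.5,30.5)
edge 0: (1,14)→(10.5,0)  cross = 1·0 − 10.5·14 = -147.0000; (r_i+r_j)·cross = 11.5·-147.0000 = -1690.5000
edge 1: (10.5,0)→(17.5,1.5)  cross = 10.5·1.5 − 17.5·0 = 15.7500; (r_i+r_j)·cross = 28·15.7500 = 441.0000
edge 2: (17.5,1.5)→(17,33)  cross = 17.5·33 − 17·1.5 = 552.0000; (r_i+r_j)·cross = 34.5·552.0000 = 19044.0000
edge 3: (17,33)→(11.5,33.5)  cross = 17·33.5 − 11.5·33 = 190.0000; (r_i+r_j)·cross = 28.5·190.0000 = 5415.0000
edge 4: (11.5,33.5)→(5.5,30.5)  cross = 11.5·30.5 − 5.5·33.5 = 166.5000; (r_i+r_j)·cross = 17·166.5000 = 2830.5000
edge 5: (5.5,30.5)→(1,14)  cross = 5.5·14 − 1·30.5 = 46.5000; (r_i+r_j)·cross = 6.5·46.5000 = 302.2500
Σcross = 823.7500 → A = |Σcross|/2 = 411.8750 mm²
Σ(r_i+r_j)·cross = 26342.2500 → first moment M = |Σ|/6 = 4390.3750
R_c = M/A = 4390.3750/411.8750 = 10.6595 mm
θ = 112° = 1.954769 rad
V = θ·R_c·A = 1.954769·10.6595·411.8750 = 8582.168 mm³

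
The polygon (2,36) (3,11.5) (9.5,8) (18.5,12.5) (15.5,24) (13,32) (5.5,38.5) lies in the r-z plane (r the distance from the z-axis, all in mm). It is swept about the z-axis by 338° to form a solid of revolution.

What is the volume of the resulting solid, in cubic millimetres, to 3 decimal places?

Volume = 18045.323 mm³

Profile (r,z), 7 vertices: (2,36) (3,11.5) (9.5,8) (18.5,12.5) (15.5,24) (13,32) (5.5,38.5)
edge 0: (2,36)→(3,11.5)  cross = 2·11.5 − 3·36 = -85.0000; (r_i+r_j)·cross = 5·-85.0000 = -425.0000
edge 1: (3,11.5)→(9.5,8)  cross = 3·8 − 9.5·11.5 = -85.2500; (r_i+r_j)·cross = 12.5·-85.2500 = -1065.6250
edge 2: (9.5,8)→(18.5,12.5)  cross = 9.5·12.5 − 18.5·8 = -29.2500; (r_i+r_j)·cross = 28·-29.2500 = -819.0000
edge 3: (18.5,12.5)→(15.5,24)  cross = 18.5·24 − 15.5·12.5 = 250.2500; (r_i+r_j)·cross = 34·250.2500 = 8508.5000
edge 4: (15.5,24)→(13,32)  cross = 15.5·32 − 13·24 = 184.0000; (r_i+r_j)·cross = 28.5·184.0000 = 5244.0000
edge 5: (13,32)→(5.5,38.5)  cross = 13·38.5 − 5.5·32 = 324.5000; (r_i+r_j)·cross = 18.5·324.5000 = 6003.2500
edge 6: (5.5,38.5)→(2,36)  cross = 5.5·36 − 2·38.5 = 121.0000; (r_i+r_j)·cross = 7.5·121.0000 = 907.5000
Σcross = 680.2500 → A = |Σcross|/2 = 340.1250 mm²
Σ(r_i+r_j)·cross = 18353.6250 → first moment M = |Σ|/6 = 3058.9375
R_c = M/A = 3058.9375/340.1250 = 8.9936 mm
θ = 338° = 5.899213 rad
V = θ·R_c·A = 5.899213·8.9936·340.1250 = 18045.323 mm³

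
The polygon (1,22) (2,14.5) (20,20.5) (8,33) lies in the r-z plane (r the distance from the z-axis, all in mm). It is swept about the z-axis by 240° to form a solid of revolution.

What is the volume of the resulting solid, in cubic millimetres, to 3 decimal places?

Profile (r,z), 4 vertices: (1,22) (2,14.5) (20,20.5) (8,33)
edge 0: (1,22)→(2,14.5)  cross = 1·14.5 − 2·22 = -29.5000; (r_i+r_j)·cross = 3·-29.5000 = -88.5000
edge 1: (2,14.5)→(20,20.5)  cross = 2·20.5 − 20·14.5 = -249.0000; (r_i+r_j)·cross = 22·-249.0000 = -5478.0000
edge 2: (20,20.5)→(8,33)  cross = 20·33 − 8·20.5 = 496.0000; (r_i+r_j)·cross = 28·496.0000 = 13888.0000
edge 3: (8,33)→(1,22)  cross = 8·22 − 1·33 = 143.0000; (r_i+r_j)·cross = 9·143.0000 = 1287.0000
Σcross = 360.5000 → A = |Σcross|/2 = 180.2500 mm²
Σ(r_i+r_j)·cross = 9608.5000 → first moment M = |Σ|/6 = 1601.4167
R_c = M/A = 1601.4167/180.2500 = 8.8844 mm
θ = 240° = 4.188790 rad
V = θ·R_c·A = 4.188790·8.8844·180.2500 = 6707.998 mm³

Volume = 6707.998 mm³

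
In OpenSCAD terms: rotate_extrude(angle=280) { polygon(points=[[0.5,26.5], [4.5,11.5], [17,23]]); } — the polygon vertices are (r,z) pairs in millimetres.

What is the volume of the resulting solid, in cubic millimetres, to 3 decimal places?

Profile (r,z), 3 vertices: (0.5,26.5) (4.5,11.5) (17,23)
edge 0: (0.5,26.5)→(4.5,11.5)  cross = 0.5·11.5 − 4.5·26.5 = -113.5000; (r_i+r_j)·cross = 5·-113.5000 = -567.5000
edge 1: (4.5,11.5)→(17,23)  cross = 4.5·23 − 17·11.5 = -92.0000; (r_i+r_j)·cross = 21.5·-92.0000 = -1978.0000
edge 2: (17,23)→(0.5,26.5)  cross = 17·26.5 − 0.5·23 = 439.0000; (r_i+r_j)·cross = 17.5·439.0000 = 7682.5000
Σcross = 233.5000 → A = |Σcross|/2 = 116.7500 mm²
Σ(r_i+r_j)·cross = 5137.0000 → first moment M = |Σ|/6 = 856.1667
R_c = M/A = 856.1667/116.7500 = 7.3333 mm
θ = 280° = 4.886922 rad
V = θ·R_c·A = 4.886922·7.3333·116.7500 = 4184.020 mm³

Volume = 4184.020 mm³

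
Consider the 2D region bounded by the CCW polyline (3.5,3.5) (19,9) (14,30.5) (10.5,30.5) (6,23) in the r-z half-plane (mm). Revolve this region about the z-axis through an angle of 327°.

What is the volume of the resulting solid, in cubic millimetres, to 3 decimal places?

Profile (r,z), 5 vertices: (3.5,3.5) (19,9) (14,30.5) (10.5,30.5) (6,23)
edge 0: (3.5,3.5)→(19,9)  cross = 3.5·9 − 19·3.5 = -35.0000; (r_i+r_j)·cross = 22.5·-35.0000 = -787.5000
edge 1: (19,9)→(14,30.5)  cross = 19·30.5 − 14·9 = 453.5000; (r_i+r_j)·cross = 33·453.5000 = 14965.5000
edge 2: (14,30.5)→(10.5,30.5)  cross = 14·30.5 − 10.5·30.5 = 106.7500; (r_i+r_j)·cross = 24.5·106.7500 = 2615.3750
edge 3: (10.5,30.5)→(6,23)  cross = 10.5·23 − 6·30.5 = 58.5000; (r_i+r_j)·cross = 16.5·58.5000 = 965.2500
edge 4: (6,23)→(3.5,3.5)  cross = 6·3.5 − 3.5·23 = -59.5000; (r_i+r_j)·cross = 9.5·-59.5000 = -565.2500
Σcross = 524.2500 → A = |Σcross|/2 = 262.1250 mm²
Σ(r_i+r_j)·cross = 17193.3750 → first moment M = |Σ|/6 = 2865.5625
R_c = M/A = 2865.5625/262.1250 = 10.9320 mm
θ = 327° = 5.707227 rad
V = θ·R_c·A = 5.707227·10.9320·262.1250 = 16354.415 mm³

Volume = 16354.415 mm³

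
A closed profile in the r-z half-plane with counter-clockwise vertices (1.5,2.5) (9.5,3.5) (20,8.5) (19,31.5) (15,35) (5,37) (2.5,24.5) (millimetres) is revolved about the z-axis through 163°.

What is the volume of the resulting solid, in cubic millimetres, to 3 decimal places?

Volume = 15472.924 mm³

Profile (r,z), 7 vertices: (1.5,2.5) (9.5,3.5) (20,8.5) (19,31.5) (15,35) (5,37) (2.5,24.5)
edge 0: (1.5,2.5)→(9.5,3.5)  cross = 1.5·3.5 − 9.5·2.5 = -18.5000; (r_i+r_j)·cross = 11·-18.5000 = -203.5000
edge 1: (9.5,3.5)→(20,8.5)  cross = 9.5·8.5 − 20·3.5 = 10.7500; (r_i+r_j)·cross = 29.5·10.7500 = 317.1250
edge 2: (20,8.5)→(19,31.5)  cross = 20·31.5 − 19·8.5 = 468.5000; (r_i+r_j)·cross = 39·468.5000 = 18271.5000
edge 3: (19,31.5)→(15,35)  cross = 19·35 − 15·31.5 = 192.5000; (r_i+r_j)·cross = 34·192.5000 = 6545.0000
edge 4: (15,35)→(5,37)  cross = 15·37 − 5·35 = 380.0000; (r_i+r_j)·cross = 20·380.0000 = 7600.0000
edge 5: (5,37)→(2.5,24.5)  cross = 5·24.5 − 2.5·37 = 30.0000; (r_i+r_j)·cross = 7.5·30.0000 = 225.0000
edge 6: (2.5,24.5)→(1.5,2.5)  cross = 2.5·2.5 − 1.5·24.5 = -30.5000; (r_i+r_j)·cross = 4·-30.5000 = -122.0000
Σcross = 1032.7500 → A = |Σcross|/2 = 516.3750 mm²
Σ(r_i+r_j)·cross = 32633.1250 → first moment M = |Σ|/6 = 5438.8542
R_c = M/A = 5438.8542/516.3750 = 10.5328 mm
θ = 163° = 2.844887 rad
V = θ·R_c·A = 2.844887·10.5328·516.3750 = 15472.924 mm³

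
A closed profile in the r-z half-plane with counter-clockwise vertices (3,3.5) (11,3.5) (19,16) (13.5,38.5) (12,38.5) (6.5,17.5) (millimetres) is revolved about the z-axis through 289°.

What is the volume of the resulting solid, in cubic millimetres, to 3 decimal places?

Volume = 16890.785 mm³

Profile (r,z), 6 vertices: (3,3.5) (11,3.5) (19,16) (13.5,38.5) (12,38.5) (6.5,17.5)
edge 0: (3,3.5)→(11,3.5)  cross = 3·3.5 − 11·3.5 = -28.0000; (r_i+r_j)·cross = 14·-28.0000 = -392.0000
edge 1: (11,3.5)→(19,16)  cross = 11·16 − 19·3.5 = 109.5000; (r_i+r_j)·cross = 30·109.5000 = 3285.0000
edge 2: (19,16)→(13.5,38.5)  cross = 19·38.5 − 13.5·16 = 515.5000; (r_i+r_j)·cross = 32.5·515.5000 = 16753.7500
edge 3: (13.5,38.5)→(12,38.5)  cross = 13.5·38.5 − 12·38.5 = 57.7500; (r_i+r_j)·cross = 25.5·57.7500 = 1472.6250
edge 4: (12,38.5)→(6.5,17.5)  cross = 12·17.5 − 6.5·38.5 = -40.2500; (r_i+r_j)·cross = 18.5·-40.2500 = -744.6250
edge 5: (6.5,17.5)→(3,3.5)  cross = 6.5·3.5 − 3·17.5 = -29.7500; (r_i+r_j)·cross = 9.5·-29.7500 = -282.6250
Σcross = 584.7500 → A = |Σcross|/2 = 292.3750 mm²
Σ(r_i+r_j)·cross = 20092.1250 → first moment M = |Σ|/6 = 3348.6875
R_c = M/A = 3348.6875/292.3750 = 11.4534 mm
θ = 289° = 5.044002 rad
V = θ·R_c·A = 5.044002·11.4534·292.3750 = 16890.785 mm³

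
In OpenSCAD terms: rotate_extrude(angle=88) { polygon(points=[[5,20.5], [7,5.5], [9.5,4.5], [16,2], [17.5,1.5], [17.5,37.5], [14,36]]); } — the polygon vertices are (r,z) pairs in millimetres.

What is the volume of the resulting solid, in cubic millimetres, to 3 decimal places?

Profile (r,z), 7 vertices: (5,20.5) (7,5.5) (9.5,4.5) (16,2) (17.5,1.5) (17.5,37.5) (14,36)
edge 0: (5,20.5)→(7,5.5)  cross = 5·5.5 − 7·20.5 = -116.0000; (r_i+r_j)·cross = 12·-116.0000 = -1392.0000
edge 1: (7,5.5)→(9.5,4.5)  cross = 7·4.5 − 9.5·5.5 = -20.7500; (r_i+r_j)·cross = 16.5·-20.7500 = -342.3750
edge 2: (9.5,4.5)→(16,2)  cross = 9.5·2 − 16·4.5 = -53.0000; (r_i+r_j)·cross = 25.5·-53.0000 = -1351.5000
edge 3: (16,2)→(17.5,1.5)  cross = 16·1.5 − 17.5·2 = -11.0000; (r_i+r_j)·cross = 33.5·-11.0000 = -368.5000
edge 4: (17.5,1.5)→(17.5,37.5)  cross = 17.5·37.5 − 17.5·1.5 = 630.0000; (r_i+r_j)·cross = 35·630.0000 = 22050.0000
edge 5: (17.5,37.5)→(14,36)  cross = 17.5·36 − 14·37.5 = 105.0000; (r_i+r_j)·cross = 31.5·105.0000 = 3307.5000
edge 6: (14,36)→(5,20.5)  cross = 14·20.5 − 5·36 = 107.0000; (r_i+r_j)·cross = 19·107.0000 = 2033.0000
Σcross = 641.2500 → A = |Σcross|/2 = 320.6250 mm²
Σ(r_i+r_j)·cross = 23936.1250 → first moment M = |Σ|/6 = 3989.3542
R_c = M/A = 3989.3542/320.6250 = 12.4424 mm
θ = 88° = 1.535890 rad
V = θ·R_c·A = 1.535890·12.4424·320.6250 = 6127.208 mm³

Volume = 6127.208 mm³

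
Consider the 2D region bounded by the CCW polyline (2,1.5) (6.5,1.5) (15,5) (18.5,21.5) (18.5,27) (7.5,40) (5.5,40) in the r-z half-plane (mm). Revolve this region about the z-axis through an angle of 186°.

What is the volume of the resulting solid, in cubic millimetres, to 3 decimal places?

Profile (r,z), 7 vertices: (2,1.5) (6.5,1.5) (15,5) (18.5,21.5) (18.5,27) (7.5,40) (5.5,40)
edge 0: (2,1.5)→(6.5,1.5)  cross = 2·1.5 − 6.5·1.5 = -6.7500; (r_i+r_j)·cross = 8.5·-6.7500 = -57.3750
edge 1: (6.5,1.5)→(15,5)  cross = 6.5·5 − 15·1.5 = 10.0000; (r_i+r_j)·cross = 21.5·10.0000 = 215.0000
edge 2: (15,5)→(18.5,21.5)  cross = 15·21.5 − 18.5·5 = 230.0000; (r_i+r_j)·cross = 33.5·230.0000 = 7705.0000
edge 3: (18.5,21.5)→(18.5,27)  cross = 18.5·27 − 18.5·21.5 = 101.7500; (r_i+r_j)·cross = 37·101.7500 = 3764.7500
edge 4: (18.5,27)→(7.5,40)  cross = 18.5·40 − 7.5·27 = 537.5000; (r_i+r_j)·cross = 26·537.5000 = 13975.0000
edge 5: (7.5,40)→(5.5,40)  cross = 7.5·40 − 5.5·40 = 80.0000; (r_i+r_j)·cross = 13·80.0000 = 1040.0000
edge 6: (5.5,40)→(2,1.5)  cross = 5.5·1.5 − 2·40 = -71.7500; (r_i+r_j)·cross = 7.5·-71.7500 = -538.1250
Σcross = 880.7500 → A = |Σcross|/2 = 440.3750 mm²
Σ(r_i+r_j)·cross = 26104.2500 → first moment M = |Σ|/6 = 4350.7083
R_c = M/A = 4350.7083/440.3750 = 9.8796 mm
θ = 186° = 3.246312 rad
V = θ·R_c·A = 3.246312·9.8796·440.3750 = 14123.758 mm³

Volume = 14123.758 mm³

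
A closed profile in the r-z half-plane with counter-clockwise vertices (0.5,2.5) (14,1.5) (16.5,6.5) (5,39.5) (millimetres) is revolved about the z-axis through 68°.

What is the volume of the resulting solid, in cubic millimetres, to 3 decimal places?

Volume = 2927.103 mm³

Profile (r,z), 4 vertices: (0.5,2.5) (14,1.5) (16.5,6.5) (5,39.5)
edge 0: (0.5,2.5)→(14,1.5)  cross = 0.5·1.5 − 14·2.5 = -34.2500; (r_i+r_j)·cross = 14.5·-34.2500 = -496.6250
edge 1: (14,1.5)→(16.5,6.5)  cross = 14·6.5 − 16.5·1.5 = 66.2500; (r_i+r_j)·cross = 30.5·66.2500 = 2020.6250
edge 2: (16.5,6.5)→(5,39.5)  cross = 16.5·39.5 − 5·6.5 = 619.2500; (r_i+r_j)·cross = 21.5·619.2500 = 13313.8750
edge 3: (5,39.5)→(0.5,2.5)  cross = 5·2.5 − 0.5·39.5 = -7.2500; (r_i+r_j)·cross = 5.5·-7.2500 = -39.8750
Σcross = 644.0000 → A = |Σcross|/2 = 322.0000 mm²
Σ(r_i+r_j)·cross = 14798.0000 → first moment M = |Σ|/6 = 2466.3333
R_c = M/A = 2466.3333/322.0000 = 7.6594 mm
θ = 68° = 1.186824 rad
V = θ·R_c·A = 1.186824·7.6594·322.0000 = 2927.103 mm³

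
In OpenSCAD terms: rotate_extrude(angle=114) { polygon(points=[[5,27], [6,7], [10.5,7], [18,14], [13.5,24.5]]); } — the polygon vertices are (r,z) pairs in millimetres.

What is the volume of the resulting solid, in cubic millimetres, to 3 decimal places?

Volume = 3679.822 mm³

Profile (r,z), 5 vertices: (5,27) (6,7) (10.5,7) (18,14) (13.5,24.5)
edge 0: (5,27)→(6,7)  cross = 5·7 − 6·27 = -127.0000; (r_i+r_j)·cross = 11·-127.0000 = -1397.0000
edge 1: (6,7)→(10.5,7)  cross = 6·7 − 10.5·7 = -31.5000; (r_i+r_j)·cross = 16.5·-31.5000 = -519.7500
edge 2: (10.5,7)→(18,14)  cross = 10.5·14 − 18·7 = 21.0000; (r_i+r_j)·cross = 28.5·21.0000 = 598.5000
edge 3: (18,14)→(13.5,24.5)  cross = 18·24.5 − 13.5·14 = 252.0000; (r_i+r_j)·cross = 31.5·252.0000 = 7938.0000
edge 4: (13.5,24.5)→(5,27)  cross = 13.5·27 − 5·24.5 = 242.0000; (r_i+r_j)·cross = 18.5·242.0000 = 4477.0000
Σcross = 356.5000 → A = |Σcross|/2 = 178.2500 mm²
Σ(r_i+r_j)·cross = 11096.7500 → first moment M = |Σ|/6 = 1849.4583
R_c = M/A = 1849.4583/178.2500 = 10.3756 mm
θ = 114° = 1.989675 rad
V = θ·R_c·A = 1.989675·10.3756·178.2500 = 3679.822 mm³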